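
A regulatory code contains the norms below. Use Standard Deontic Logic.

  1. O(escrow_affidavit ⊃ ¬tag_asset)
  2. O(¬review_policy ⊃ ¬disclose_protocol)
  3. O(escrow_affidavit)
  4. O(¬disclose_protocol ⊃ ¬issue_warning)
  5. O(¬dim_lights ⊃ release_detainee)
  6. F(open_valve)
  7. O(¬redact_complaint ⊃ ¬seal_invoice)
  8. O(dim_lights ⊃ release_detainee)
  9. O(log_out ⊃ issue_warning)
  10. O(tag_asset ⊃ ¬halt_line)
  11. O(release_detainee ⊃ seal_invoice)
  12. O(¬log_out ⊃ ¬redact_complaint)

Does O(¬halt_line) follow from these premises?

No

Premise 10 is O(tag_asset ⊃ ¬halt_line), but O(tag_asset) is not derivable from the premises, so it does not yield O(¬halt_line).
No other premise forces O(¬halt_line). An ideal world satisfying every premise can still have ¬halt_line false, so O(¬halt_line) is not derivable.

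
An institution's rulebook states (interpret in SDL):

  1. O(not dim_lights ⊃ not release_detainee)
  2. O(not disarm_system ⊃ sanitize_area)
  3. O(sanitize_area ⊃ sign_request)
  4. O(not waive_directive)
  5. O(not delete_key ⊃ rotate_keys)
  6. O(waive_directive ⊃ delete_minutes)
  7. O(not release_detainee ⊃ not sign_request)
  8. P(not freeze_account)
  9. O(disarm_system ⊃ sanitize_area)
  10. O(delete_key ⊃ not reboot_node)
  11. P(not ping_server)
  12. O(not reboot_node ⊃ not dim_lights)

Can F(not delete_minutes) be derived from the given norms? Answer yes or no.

No

Premise 6 is O(waive_directive ⊃ delete_minutes), but O(waive_directive) is not derivable from the premises, so it does not yield O(delete_minutes).
No other premise forces O(delete_minutes). An ideal world satisfying every premise can still have not delete_minutes true, so F(not delete_minutes) is not derivable.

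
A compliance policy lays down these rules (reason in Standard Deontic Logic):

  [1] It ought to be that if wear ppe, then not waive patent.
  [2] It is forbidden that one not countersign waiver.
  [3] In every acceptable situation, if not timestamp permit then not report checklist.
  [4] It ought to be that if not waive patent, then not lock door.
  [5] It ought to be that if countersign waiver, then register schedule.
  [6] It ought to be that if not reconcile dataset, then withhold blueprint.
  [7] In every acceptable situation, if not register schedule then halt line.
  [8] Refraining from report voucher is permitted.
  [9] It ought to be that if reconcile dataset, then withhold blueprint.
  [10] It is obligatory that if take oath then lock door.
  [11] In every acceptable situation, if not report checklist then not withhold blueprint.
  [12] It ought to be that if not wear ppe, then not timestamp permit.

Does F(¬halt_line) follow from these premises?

Premise 7 is O(¬register_schedule → halt_line), but O(¬register_schedule) is not derivable from the premises, so it does not yield O(halt_line).
No other premise forces O(halt_line). An ideal world satisfying every premise can still have ¬halt_line true, so F(¬halt_line) is not derivable.

No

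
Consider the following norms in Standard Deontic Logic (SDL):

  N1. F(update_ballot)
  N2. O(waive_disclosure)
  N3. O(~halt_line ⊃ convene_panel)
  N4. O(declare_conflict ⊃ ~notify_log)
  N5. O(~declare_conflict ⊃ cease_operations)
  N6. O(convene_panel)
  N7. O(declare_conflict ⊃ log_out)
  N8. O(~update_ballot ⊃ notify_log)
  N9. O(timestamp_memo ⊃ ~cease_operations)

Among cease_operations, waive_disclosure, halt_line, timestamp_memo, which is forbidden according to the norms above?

Premise 1 is F(update_ballot), i.e. O(~update_ballot).
Applying K to premise 8 (O(~update_ballot ⊃ notify_log)) and O(~update_ballot) yields O(notify_log).
Premise 4 is O(declare_conflict ⊃ ~notify_log); contrapositively O(notify_log ⊃ ~declare_conflict). Since O(notify_log) holds, K gives O(~declare_conflict).
With premise 5, O(~declare_conflict ⊃ cease_operations), the K-axiom yields O(cease_operations).
Premise 9, O(timestamp_memo ⊃ ~cease_operations), contraposes to O(cease_operations ⊃ ~timestamp_memo); with O(cease_operations) we get O(~timestamp_memo).
So O(~timestamp_memo) holds, i.e. timestamp_memo is forbidden. None of the other listed options is forbidden under the premises.

timestamp_memo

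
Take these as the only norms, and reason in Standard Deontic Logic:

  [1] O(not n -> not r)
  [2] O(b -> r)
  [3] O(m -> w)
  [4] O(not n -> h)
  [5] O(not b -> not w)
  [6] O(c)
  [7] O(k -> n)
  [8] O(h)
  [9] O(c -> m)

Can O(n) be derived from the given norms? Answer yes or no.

Premise 6 states O(c) outright.
Applying K to premise 9 (O(c -> m)) and O(c) yields O(m).
From O(m) and premise 3, O(m -> w), we obtain O(w).
Premise 5, O(not b -> not w), contraposes to O(w -> b); with O(w) we get O(b).
Premise 2 is O(b -> r); since O(b), deontic closure gives O(r).
Premise 1, O(not n -> not r), contraposes to O(r -> n); with O(r) we get O(n).
Premises 4, 7, 8 do not contribute to this derivation.
So O(n) follows.

Yes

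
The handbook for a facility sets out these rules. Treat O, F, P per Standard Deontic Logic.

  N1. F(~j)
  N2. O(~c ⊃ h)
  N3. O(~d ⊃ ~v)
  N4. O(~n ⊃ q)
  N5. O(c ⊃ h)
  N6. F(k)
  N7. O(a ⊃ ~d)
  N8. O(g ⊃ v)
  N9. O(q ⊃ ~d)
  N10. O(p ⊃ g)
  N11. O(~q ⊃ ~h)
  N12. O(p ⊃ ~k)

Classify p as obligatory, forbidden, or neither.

Forbidden

By case analysis on ~c: premise 2 gives O(~c ⊃ h) and premise 5 gives O(c ⊃ h), so O(h) either way.
The contrapositive of premise 11 (O(~q ⊃ ~h)) is O(h ⊃ q), and O(h) is already established, so O(q).
With premise 9, O(q ⊃ ~d), the K-axiom yields O(~d).
Applying K to premise 3 (O(~d ⊃ ~v)) and O(~d) yields O(~v).
Premise 8, O(g ⊃ v), contraposes to O(~v ⊃ ~g); with O(~v) we get O(~g).
Premise 10 is O(p ⊃ g); contrapositively O(~g ⊃ ~p). Since O(~g) holds, K gives O(~p).
Premises 1, 4, 6, 7, 12 do not contribute to this derivation.
Thus O(~p), which is F(p): p is forbidden.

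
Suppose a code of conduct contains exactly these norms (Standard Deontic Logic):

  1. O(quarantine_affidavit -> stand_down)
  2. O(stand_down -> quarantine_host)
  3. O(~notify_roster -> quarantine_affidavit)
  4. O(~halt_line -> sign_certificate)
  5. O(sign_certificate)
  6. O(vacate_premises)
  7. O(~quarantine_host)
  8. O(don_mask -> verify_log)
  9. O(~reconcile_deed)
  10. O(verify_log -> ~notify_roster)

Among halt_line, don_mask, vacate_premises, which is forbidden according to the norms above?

don_mask

From premise 7 we have O(~quarantine_host).
Premise 2, O(stand_down -> quarantine_host), contraposes to O(~quarantine_host -> ~stand_down); with O(~quarantine_host) we get O(~stand_down).
Premise 1, O(quarantine_affidavit -> stand_down), contraposes to O(~stand_down -> ~quarantine_affidavit); with O(~stand_down) we get O(~quarantine_affidavit).
Premise 3 is O(~notify_roster -> quarantine_affidavit); contrapositively O(~quarantine_affidavit -> notify_roster). Since O(~quarantine_affidavit) holds, K gives O(notify_roster).
Premise 10 is O(verify_log -> ~notify_roster); contrapositively O(notify_roster -> ~verify_log). Since O(notify_roster) holds, K gives O(~verify_log).
The contrapositive of premise 8 (O(don_mask -> verify_log)) is O(~verify_log -> ~don_mask), and O(~verify_log) is already established, so O(~don_mask).
So O(~don_mask) holds, i.e. don_mask is forbidden. None of the other listed options is forbidden under the premises.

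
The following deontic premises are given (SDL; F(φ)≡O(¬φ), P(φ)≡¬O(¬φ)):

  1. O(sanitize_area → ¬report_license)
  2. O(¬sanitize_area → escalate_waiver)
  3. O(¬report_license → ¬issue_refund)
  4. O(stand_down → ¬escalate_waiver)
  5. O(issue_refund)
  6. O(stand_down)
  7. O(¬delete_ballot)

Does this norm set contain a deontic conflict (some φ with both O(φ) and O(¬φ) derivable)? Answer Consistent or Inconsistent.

Premise 6 gives O(stand_down).
With premise 4, O(stand_down → ¬escalate_waiver), the K-axiom yields O(¬escalate_waiver).
Premise 2 is O(¬sanitize_area → escalate_waiver); contrapositively O(¬escalate_waiver → sanitize_area). Since O(¬escalate_waiver) holds, K gives O(sanitize_area).
Premise 1 is O(sanitize_area → ¬report_license); since O(sanitize_area), deontic closure gives O(¬report_license).
From O(¬report_license) and premise 3, O(¬report_license → ¬issue_refund), we obtain O(¬issue_refund).
But premise 5 directly asserts O(issue_refund).
We now have both O(¬issue_refund) and O(issue_refund) — issue_refund is simultaneously obligatory and forbidden, violating the D-axiom.

Inconsistent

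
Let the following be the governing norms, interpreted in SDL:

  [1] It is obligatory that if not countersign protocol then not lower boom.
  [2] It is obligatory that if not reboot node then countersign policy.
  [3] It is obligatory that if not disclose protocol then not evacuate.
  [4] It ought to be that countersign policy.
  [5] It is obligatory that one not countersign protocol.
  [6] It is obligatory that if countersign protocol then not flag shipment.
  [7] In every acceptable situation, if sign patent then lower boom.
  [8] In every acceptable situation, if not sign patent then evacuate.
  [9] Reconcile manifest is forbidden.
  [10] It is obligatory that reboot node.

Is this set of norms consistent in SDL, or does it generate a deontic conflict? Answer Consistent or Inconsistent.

Premise 2 is O(¬reboot_node → countersign_policy); even if O(countersign_policy) held, inferring O(¬reboot_node) would be affirming the consequent — invalid.
So O(¬reboot_node) is not derivable, and the apparent clash with O(reboot_node) does not arise.
A world satisfying every obligation exists (e.g. countersign_policy=true, countersign_protocol=false, disclose_protocol=true, evacuate=true, flag_shipment=false, lower_boom=false, reboot_node=true, reconcile_manifest=false, sign_patent=false); no atom is both obligatory and forbidden, so the set is consistent.

Consistent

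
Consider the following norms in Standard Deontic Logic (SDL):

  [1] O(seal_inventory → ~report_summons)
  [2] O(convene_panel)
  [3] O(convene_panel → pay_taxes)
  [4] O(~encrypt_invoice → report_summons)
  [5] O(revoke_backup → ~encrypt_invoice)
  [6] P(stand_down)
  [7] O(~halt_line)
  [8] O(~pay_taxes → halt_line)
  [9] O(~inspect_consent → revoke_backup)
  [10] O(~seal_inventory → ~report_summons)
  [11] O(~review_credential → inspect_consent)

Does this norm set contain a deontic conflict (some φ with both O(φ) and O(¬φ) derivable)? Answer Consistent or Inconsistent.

Consistent

Premise 8 is O(~pay_taxes → halt_line), but O(~pay_taxes) is not derivable from the premises, so it does not yield O(halt_line).
So O(halt_line) is not derivable, and the apparent clash with O(~halt_line) does not arise.
A world satisfying every obligation exists (e.g. convene_panel=true, encrypt_invoice=true, halt_line=false, inspect_consent=true, pay_taxes=true, report_summons=false, review_credential=false, revoke_backup=false, seal_inventory=false, stand_down=false); no atom is both obligatory and forbidden, so the set is consistent.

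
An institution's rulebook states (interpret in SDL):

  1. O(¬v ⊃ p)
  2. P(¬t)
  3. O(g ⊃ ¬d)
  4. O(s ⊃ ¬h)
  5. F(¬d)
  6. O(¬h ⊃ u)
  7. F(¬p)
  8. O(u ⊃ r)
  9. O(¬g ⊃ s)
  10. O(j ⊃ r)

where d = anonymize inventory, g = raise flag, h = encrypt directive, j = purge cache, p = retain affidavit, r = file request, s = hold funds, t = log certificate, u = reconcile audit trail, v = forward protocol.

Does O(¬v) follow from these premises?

Premise 1 is O(¬v ⊃ p); even if O(p) held, inferring O(¬v) would be affirming the consequent — invalid.
No other premise forces O(¬v). An ideal world satisfying every premise can still have ¬v false, so O(¬v) is not derivable.

No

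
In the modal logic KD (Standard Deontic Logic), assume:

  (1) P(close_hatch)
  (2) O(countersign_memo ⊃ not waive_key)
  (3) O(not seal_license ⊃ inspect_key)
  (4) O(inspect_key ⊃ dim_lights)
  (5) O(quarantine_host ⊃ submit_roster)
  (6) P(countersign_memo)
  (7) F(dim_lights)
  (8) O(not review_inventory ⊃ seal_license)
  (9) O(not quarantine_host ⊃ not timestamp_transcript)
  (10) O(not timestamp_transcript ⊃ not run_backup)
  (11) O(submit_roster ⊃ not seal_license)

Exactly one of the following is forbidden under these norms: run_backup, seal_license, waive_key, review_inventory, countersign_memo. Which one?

Premise 7 is F(dim_lights), i.e. O(not dim_lights).
Premise 4 is O(inspect_key ⊃ dim_lights); contrapositively O(not dim_lights ⊃ not inspect_key). Since O(not dim_lights) holds, K gives O(not inspect_key).
Premise 3 is O(not seal_license ⊃ inspect_key); contrapositively O(not inspect_key ⊃ seal_license). Since O(not inspect_key) holds, K gives O(seal_license).
The contrapositive of premise 11 (O(submit_roster ⊃ not seal_license)) is O(seal_license ⊃ not submit_roster), and O(seal_license) is already established, so O(not submit_roster).
Premise 5 is O(quarantine_host ⊃ submit_roster); contrapositively O(not submit_roster ⊃ not quarantine_host). Since O(not submit_roster) holds, K gives O(not quarantine_host).
Applying K to premise 9 (O(not quarantine_host ⊃ not timestamp_transcript)) and O(not quarantine_host) yields O(not timestamp_transcript).
With premise 10, O(not timestamp_transcript ⊃ not run_backup), the K-axiom yields O(not run_backup).
So O(not run_backup) holds, i.e. run_backup is forbidden. None of the other listed options is forbidden under the premises.

run_backup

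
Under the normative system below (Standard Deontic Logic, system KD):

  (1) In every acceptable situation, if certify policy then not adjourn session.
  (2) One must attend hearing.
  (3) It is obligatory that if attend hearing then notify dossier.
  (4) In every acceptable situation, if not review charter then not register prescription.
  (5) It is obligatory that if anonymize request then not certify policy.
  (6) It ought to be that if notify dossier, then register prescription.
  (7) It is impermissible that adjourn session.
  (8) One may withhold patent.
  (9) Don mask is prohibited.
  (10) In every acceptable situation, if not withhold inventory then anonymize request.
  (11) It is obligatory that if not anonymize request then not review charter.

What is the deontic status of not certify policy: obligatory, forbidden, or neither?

Premise 2 gives O(attend_hearing).
From O(attend_hearing) and premise 3, O(attend_hearing → notify_dossier), we obtain O(notify_dossier).
With premise 6, O(notify_dossier → register_prescription), the K-axiom yields O(register_prescription).
Premise 4, O(¬review_charter → ¬register_prescription), contraposes to O(register_prescription → review_charter); with O(register_prescription) we get O(review_charter).
Premise 11 is O(¬anonymize_request → ¬review_charter); contrapositively O(review_charter → anonymize_request). Since O(review_charter) holds, K gives O(anonymize_request).
Applying K to premise 5 (O(anonymize_request → ¬certify_policy)) and O(anonymize_request) yields O(¬certify_policy).
Premises 1, 7, 8, 9, 10 do not contribute to this derivation.
Hence ¬certify_policy is obligatory.

Obligatory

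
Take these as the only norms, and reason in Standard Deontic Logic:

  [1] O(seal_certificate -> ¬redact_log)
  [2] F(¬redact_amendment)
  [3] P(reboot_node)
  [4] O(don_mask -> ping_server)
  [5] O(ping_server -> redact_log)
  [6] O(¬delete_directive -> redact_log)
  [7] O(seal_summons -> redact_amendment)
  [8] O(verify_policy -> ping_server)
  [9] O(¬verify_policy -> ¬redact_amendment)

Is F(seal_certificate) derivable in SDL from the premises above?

Yes

F(¬redact_amendment) at premise 2 means O(redact_amendment).
Premise 9 is O(¬verify_policy -> ¬redact_amendment); contrapositively O(redact_amendment -> verify_policy). Since O(redact_amendment) holds, K gives O(verify_policy).
Premise 8 is O(verify_policy -> ping_server); since O(verify_policy), deontic closure gives O(ping_server).
Premise 5 is O(ping_server -> redact_log); since O(ping_server), deontic closure gives O(redact_log).
Premise 1 is O(seal_certificate -> ¬redact_log); contrapositively O(redact_log -> ¬seal_certificate). Since O(redact_log) holds, K gives O(¬seal_certificate).
Premises 3, 4, 6, 7 do not contribute to this derivation.
So O(¬seal_certificate) holds, i.e. F(seal_certificate). The claim follows.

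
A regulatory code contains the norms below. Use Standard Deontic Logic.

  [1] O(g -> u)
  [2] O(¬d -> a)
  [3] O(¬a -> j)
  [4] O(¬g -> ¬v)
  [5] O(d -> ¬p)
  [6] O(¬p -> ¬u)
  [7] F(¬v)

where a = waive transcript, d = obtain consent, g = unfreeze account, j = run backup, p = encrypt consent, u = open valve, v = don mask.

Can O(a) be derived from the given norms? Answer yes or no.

Yes

Premise 7, F(¬v), is equivalent to O(v).
Premise 4 is O(¬g -> ¬v); contrapositively O(v -> g). Since O(v) holds, K gives O(g).
From O(g) and premise 1, O(g -> u), we obtain O(u).
The contrapositive of premise 6 (O(¬p -> ¬u)) is O(u -> p), and O(u) is already established, so O(p).
The contrapositive of premise 5 (O(d -> ¬p)) is O(p -> ¬d), and O(p) is already established, so O(¬d).
With premise 2, O(¬d -> a), the K-axiom yields O(a).
Premise 3 does not contribute to this derivation.
So O(a) follows.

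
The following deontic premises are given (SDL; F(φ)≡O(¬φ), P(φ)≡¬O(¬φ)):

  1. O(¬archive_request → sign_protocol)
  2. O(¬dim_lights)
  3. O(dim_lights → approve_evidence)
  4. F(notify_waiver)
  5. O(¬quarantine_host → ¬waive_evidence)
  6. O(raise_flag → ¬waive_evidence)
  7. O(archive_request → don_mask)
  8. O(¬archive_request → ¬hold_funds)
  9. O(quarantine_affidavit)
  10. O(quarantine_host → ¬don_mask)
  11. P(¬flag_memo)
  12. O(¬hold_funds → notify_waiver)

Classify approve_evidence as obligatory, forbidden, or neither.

Premise 3 is O(dim_lights → approve_evidence), but O(dim_lights) is not derivable from the premises, so it does not yield O(approve_evidence).
No premise or chain of K-axiom applications forces O(approve_evidence), and none forces O(¬approve_evidence). So approve_evidence is neither obligatory nor forbidden under these norms.

Neither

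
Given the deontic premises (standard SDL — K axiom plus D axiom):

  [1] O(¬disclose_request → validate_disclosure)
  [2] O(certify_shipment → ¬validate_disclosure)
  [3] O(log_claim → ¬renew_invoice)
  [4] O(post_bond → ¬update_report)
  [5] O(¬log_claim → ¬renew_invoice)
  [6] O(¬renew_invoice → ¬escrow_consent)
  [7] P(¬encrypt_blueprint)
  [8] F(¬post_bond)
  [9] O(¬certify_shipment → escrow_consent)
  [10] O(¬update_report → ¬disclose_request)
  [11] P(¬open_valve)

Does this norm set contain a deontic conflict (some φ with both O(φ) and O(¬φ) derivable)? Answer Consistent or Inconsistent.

Premises 3 and 5 are O(log_claim → ¬renew_invoice) and O(¬log_claim → ¬renew_invoice); every ideal world satisfies log_claim or ¬log_claim, so in either case ¬renew_invoice holds — hence O(¬renew_invoice).
Premise 6 is O(¬renew_invoice → ¬escrow_consent); since O(¬renew_invoice), deontic closure gives O(¬escrow_consent).
The contrapositive of premise 9 (O(¬certify_shipment → escrow_consent)) is O(¬escrow_consent → certify_shipment), and O(¬escrow_consent) is already established, so O(certify_shipment).
Applying K to premise 2 (O(certify_shipment → ¬validate_disclosure)) and O(certify_shipment) yields O(¬validate_disclosure).
Premise 1 is O(¬disclose_request → validate_disclosure); contrapositively O(¬validate_disclosure → disclose_request). Since O(¬validate_disclosure) holds, K gives O(disclose_request).
Premise 10, O(¬update_report → ¬disclose_request), contraposes to O(disclose_request → update_report); with O(disclose_request) we get O(update_report).
Premise 4, O(post_bond → ¬update_report), contraposes to O(update_report → ¬post_bond); with O(update_report) we get O(¬post_bond).
Yet premise 8 is F(¬post_bond), i.e. O(post_bond).
We now have both O(¬post_bond) and O(post_bond) — post_bond is simultaneously obligatory and forbidden, violating the D-axiom.

Inconsistent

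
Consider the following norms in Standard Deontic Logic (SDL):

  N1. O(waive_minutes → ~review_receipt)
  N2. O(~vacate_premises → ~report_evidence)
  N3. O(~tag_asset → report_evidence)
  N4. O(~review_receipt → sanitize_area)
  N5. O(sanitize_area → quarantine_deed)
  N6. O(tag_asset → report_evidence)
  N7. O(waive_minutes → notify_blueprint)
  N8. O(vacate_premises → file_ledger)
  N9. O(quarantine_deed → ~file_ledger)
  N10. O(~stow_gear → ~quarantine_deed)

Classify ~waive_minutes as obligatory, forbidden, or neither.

By case analysis on ~tag_asset: premise 3 gives O(~tag_asset → report_evidence) and premise 6 gives O(tag_asset → report_evidence), so O(report_evidence) either way.
Premise 2 is O(~vacate_premises → ~report_evidence); contrapositively O(report_evidence → vacate_premises). Since O(report_evidence) holds, K gives O(vacate_premises).
Applying K to premise 8 (O(vacate_premises → file_ledger)) and O(vacate_premises) yields O(file_ledger).
Premise 9, O(quarantine_deed → ~file_ledger), contraposes to O(file_ledger → ~quarantine_deed); with O(file_ledger) we get O(~quarantine_deed).
Premise 5, O(sanitize_area → quarantine_deed), contraposes to O(~quarantine_deed → ~sanitize_area); with O(~quarantine_deed) we get O(~sanitize_area).
Premise 4, O(~review_receipt → sanitize_area), contraposes to O(~sanitize_area → review_receipt); with O(~sanitize_area) we get O(review_receipt).
The contrapositive of premise 1 (O(waive_minutes → ~review_receipt)) is O(review_receipt → ~waive_minutes), and O(review_receipt) is already established, so O(~waive_minutes).
Premises 7, 10 do not contribute to this derivation.
Hence ~waive_minutes is obligatory.

Obligatory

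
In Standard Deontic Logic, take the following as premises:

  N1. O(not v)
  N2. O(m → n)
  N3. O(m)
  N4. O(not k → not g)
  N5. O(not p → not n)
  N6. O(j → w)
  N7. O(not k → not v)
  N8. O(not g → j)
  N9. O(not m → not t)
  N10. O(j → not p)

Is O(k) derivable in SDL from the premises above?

Yes

Premise 3 gives O(m).
Premise 2 is O(m → n); since O(m), deontic closure gives O(n).
Premise 5, O(not p → not n), contraposes to O(n → p); with O(n) we get O(p).
The contrapositive of premise 10 (O(j → not p)) is O(p → not j), and O(p) is already established, so O(not j).
Premise 8, O(not g → j), contraposes to O(not j → g); with O(not j) we get O(g).
Premise 4 is O(not k → not g); contrapositively O(g → k). Since O(g) holds, K gives O(k).
Premises 1, 6, 7, 9 do not contribute to this derivation.
So O(k) follows.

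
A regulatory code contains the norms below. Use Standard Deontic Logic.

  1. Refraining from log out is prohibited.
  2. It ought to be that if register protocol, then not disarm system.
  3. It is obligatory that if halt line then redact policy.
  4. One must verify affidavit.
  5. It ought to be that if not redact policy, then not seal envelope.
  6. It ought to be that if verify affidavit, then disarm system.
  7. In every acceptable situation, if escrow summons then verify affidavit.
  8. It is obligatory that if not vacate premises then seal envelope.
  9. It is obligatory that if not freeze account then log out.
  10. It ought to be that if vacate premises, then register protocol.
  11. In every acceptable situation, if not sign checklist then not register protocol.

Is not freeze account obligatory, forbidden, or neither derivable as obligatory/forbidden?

Neither

Premise 9 is O(¬freeze_account → log_out); even if O(log_out) held, inferring O(¬freeze_account) would be affirming the consequent — invalid.
No premise or chain of K-axiom applications forces O(¬freeze_account), and none forces O(freeze_account). So ¬freeze_account is neither obligatory nor forbidden under these norms.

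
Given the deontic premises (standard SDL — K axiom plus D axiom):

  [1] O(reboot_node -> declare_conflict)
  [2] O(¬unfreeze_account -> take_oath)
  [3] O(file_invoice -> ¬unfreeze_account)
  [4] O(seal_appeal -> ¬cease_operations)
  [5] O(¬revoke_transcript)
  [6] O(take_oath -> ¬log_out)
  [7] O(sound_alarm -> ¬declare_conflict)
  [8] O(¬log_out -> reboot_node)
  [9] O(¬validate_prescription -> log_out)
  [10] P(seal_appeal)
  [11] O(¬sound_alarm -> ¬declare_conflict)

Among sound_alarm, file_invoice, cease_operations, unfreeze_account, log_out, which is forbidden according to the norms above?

Premises 7 and 11 cover both cases: O(sound_alarm -> ¬declare_conflict) and O(¬sound_alarm -> ¬declare_conflict). Since sound_alarm ∨ ¬sound_alarm is a tautology, O(¬declare_conflict) follows.
Premise 1 is O(reboot_node -> declare_conflict); contrapositively O(¬declare_conflict -> ¬reboot_node). Since O(¬declare_conflict) holds, K gives O(¬reboot_node).
Premise 8 is O(¬log_out -> reboot_node); contrapositively O(¬reboot_node -> log_out). Since O(¬reboot_node) holds, K gives O(log_out).
Premise 6 is O(take_oath -> ¬log_out); contrapositively O(log_out -> ¬take_oath). Since O(log_out) holds, K gives O(¬take_oath).
The contrapositive of premise 2 (O(¬unfreeze_account -> take_oath)) is O(¬take_oath -> unfreeze_account), and O(¬take_oath) is already established, so O(unfreeze_account).
The contrapositive of premise 3 (O(file_invoice -> ¬unfreeze_account)) is O(unfreeze_account -> ¬file_invoice), and O(unfreeze_account) is already established, so O(¬file_invoice).
So O(¬file_invoice) holds, i.e. file_invoice is forbidden. None of the other listed options is forbidden under the premises.

file_invoice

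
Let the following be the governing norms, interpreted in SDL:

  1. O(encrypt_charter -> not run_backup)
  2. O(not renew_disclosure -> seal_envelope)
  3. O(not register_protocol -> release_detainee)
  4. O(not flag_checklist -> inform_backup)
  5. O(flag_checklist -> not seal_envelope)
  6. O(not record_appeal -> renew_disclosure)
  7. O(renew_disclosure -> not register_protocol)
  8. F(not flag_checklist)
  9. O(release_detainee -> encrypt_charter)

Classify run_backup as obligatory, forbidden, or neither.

Premise 8 is F(not flag_checklist), i.e. O(flag_checklist).
Applying K to premise 5 (O(flag_checklist -> not seal_envelope)) and O(flag_checklist) yields O(not seal_envelope).
Premise 2, O(not renew_disclosure -> seal_envelope), contraposes to O(not seal_envelope -> renew_disclosure); with O(not seal_envelope) we get O(renew_disclosure).
With premise 7, O(renew_disclosure -> not register_protocol), the K-axiom yields O(not register_protocol).
With premise 3, O(not register_protocol -> release_detainee), the K-axiom yields O(release_detainee).
With premise 9, O(release_detainee -> encrypt_charter), the K-axiom yields O(encrypt_charter).
From O(encrypt_charter) and premise 1, O(encrypt_charter -> not run_backup), we obtain O(not run_backup).
Premises 4, 6 do not contribute to this derivation.
Thus O(not run_backup), which is F(run_backup): run_backup is forbidden.

Forbidden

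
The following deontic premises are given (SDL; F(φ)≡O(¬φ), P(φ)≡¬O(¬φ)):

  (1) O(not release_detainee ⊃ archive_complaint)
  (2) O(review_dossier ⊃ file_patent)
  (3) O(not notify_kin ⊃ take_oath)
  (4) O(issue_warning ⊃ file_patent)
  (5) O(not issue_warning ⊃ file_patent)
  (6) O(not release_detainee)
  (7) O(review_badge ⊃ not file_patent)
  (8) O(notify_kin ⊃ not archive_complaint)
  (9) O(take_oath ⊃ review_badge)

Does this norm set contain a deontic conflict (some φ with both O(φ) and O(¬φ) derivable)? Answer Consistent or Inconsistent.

Inconsistent

Premises 4 and 5 cover both cases: O(issue_warning ⊃ file_patent) and O(not issue_warning ⊃ file_patent). Since issue_warning ∨ not issue_warning is a tautology, O(file_patent) follows.
Premise 7, O(review_badge ⊃ not file_patent), contraposes to O(file_patent ⊃ not review_badge); with O(file_patent) we get O(not review_badge).
Premise 9, O(take_oath ⊃ review_badge), contraposes to O(not review_badge ⊃ not take_oath); with O(not review_badge) we get O(not take_oath).
Premise 3 is O(not notify_kin ⊃ take_oath); contrapositively O(not take_oath ⊃ notify_kin). Since O(not take_oath) holds, K gives O(notify_kin).
With premise 8, O(notify_kin ⊃ not archive_complaint), the K-axiom yields O(not archive_complaint).
Premise 1 is O(not release_detainee ⊃ archive_complaint); contrapositively O(not archive_complaint ⊃ release_detainee). Since O(not archive_complaint) holds, K gives O(release_detainee).
Yet premise 6 states O(not release_detainee).
We now have both O(release_detainee) and O(not release_detainee) — release_detainee is simultaneously obligatory and forbidden, violating the D-axiom.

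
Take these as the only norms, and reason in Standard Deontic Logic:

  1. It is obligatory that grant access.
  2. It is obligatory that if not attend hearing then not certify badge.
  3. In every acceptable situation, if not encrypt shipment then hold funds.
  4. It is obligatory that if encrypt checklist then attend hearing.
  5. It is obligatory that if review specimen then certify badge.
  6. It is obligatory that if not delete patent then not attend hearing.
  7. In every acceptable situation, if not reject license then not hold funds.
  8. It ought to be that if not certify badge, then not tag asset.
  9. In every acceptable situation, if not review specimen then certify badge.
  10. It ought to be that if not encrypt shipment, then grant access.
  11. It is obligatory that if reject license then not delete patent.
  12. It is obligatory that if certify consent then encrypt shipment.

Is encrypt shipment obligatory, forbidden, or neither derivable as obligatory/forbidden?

Obligatory

By case analysis on review_specimen: premise 5 gives O(review_specimen → certify_badge) and premise 9 gives O(¬review_specimen → certify_badge), so O(certify_badge) either way.
Premise 2, O(¬attend_hearing → ¬certify_badge), contraposes to O(certify_badge → attend_hearing); with O(certify_badge) we get O(attend_hearing).
The contrapositive of premise 6 (O(¬delete_patent → ¬attend_hearing)) is O(attend_hearing → delete_patent), and O(attend_hearing) is already established, so O(delete_patent).
Premise 11 is O(reject_license → ¬delete_patent); contrapositively O(delete_patent → ¬reject_license). Since O(delete_patent) holds, K gives O(¬reject_license).
Premise 7 is O(¬reject_license → ¬hold_funds); since O(¬reject_license), deontic closure gives O(¬hold_funds).
The contrapositive of premise 3 (O(¬encrypt_shipment → hold_funds)) is O(¬hold_funds → encrypt_shipment), and O(¬hold_funds) is already established, so O(encrypt_shipment).
Premises 1, 4, 8, 10, 12 do not contribute to this derivation.
Hence encrypt_shipment is obligatory.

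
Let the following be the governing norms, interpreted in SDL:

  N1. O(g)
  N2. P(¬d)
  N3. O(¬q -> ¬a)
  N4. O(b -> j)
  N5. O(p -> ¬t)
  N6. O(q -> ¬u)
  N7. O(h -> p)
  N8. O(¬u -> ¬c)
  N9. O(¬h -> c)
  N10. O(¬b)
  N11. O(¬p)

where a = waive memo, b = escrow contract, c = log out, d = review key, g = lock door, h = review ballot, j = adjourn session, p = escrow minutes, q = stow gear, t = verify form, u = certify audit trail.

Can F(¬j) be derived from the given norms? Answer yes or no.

Premise 4 is O(b -> j), but O(b) is not derivable from the premises, so it does not yield O(j).
No other premise forces O(j). An ideal world satisfying every premise can still have ¬j true, so F(¬j) is not derivable.

No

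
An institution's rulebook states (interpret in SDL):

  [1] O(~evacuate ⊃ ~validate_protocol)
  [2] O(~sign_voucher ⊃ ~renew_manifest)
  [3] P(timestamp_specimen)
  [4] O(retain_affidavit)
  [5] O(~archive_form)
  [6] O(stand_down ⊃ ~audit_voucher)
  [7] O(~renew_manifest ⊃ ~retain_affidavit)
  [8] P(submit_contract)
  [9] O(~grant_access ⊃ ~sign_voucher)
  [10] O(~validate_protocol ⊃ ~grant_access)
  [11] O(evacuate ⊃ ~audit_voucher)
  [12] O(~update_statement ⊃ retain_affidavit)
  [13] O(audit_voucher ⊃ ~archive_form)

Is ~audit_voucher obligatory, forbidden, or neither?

Premise 4 states O(retain_affidavit) outright.
Premise 7 is O(~renew_manifest ⊃ ~retain_affidavit); contrapositively O(retain_affidavit ⊃ renew_manifest). Since O(retain_affidavit) holds, K gives O(renew_manifest).
The contrapositive of premise 2 (O(~sign_voucher ⊃ ~renew_manifest)) is O(renew_manifest ⊃ sign_voucher), and O(renew_manifest) is already established, so O(sign_voucher).
Premise 9, O(~grant_access ⊃ ~sign_voucher), contraposes to O(sign_voucher ⊃ grant_access); with O(sign_voucher) we get O(grant_access).
Premise 10, O(~validate_protocol ⊃ ~grant_access), contraposes to O(grant_access ⊃ validate_protocol); with O(grant_access) we get O(validate_protocol).
Premise 1, O(~evacuate ⊃ ~validate_protocol), contraposes to O(validate_protocol ⊃ evacuate); with O(validate_protocol) we get O(evacuate).
With premise 11, O(evacuate ⊃ ~audit_voucher), the K-axiom yields O(~audit_voucher).
Premises 3, 5, 6, 8, 12, 13 do not contribute to this derivation.
Hence ~audit_voucher is obligatory.

Obligatory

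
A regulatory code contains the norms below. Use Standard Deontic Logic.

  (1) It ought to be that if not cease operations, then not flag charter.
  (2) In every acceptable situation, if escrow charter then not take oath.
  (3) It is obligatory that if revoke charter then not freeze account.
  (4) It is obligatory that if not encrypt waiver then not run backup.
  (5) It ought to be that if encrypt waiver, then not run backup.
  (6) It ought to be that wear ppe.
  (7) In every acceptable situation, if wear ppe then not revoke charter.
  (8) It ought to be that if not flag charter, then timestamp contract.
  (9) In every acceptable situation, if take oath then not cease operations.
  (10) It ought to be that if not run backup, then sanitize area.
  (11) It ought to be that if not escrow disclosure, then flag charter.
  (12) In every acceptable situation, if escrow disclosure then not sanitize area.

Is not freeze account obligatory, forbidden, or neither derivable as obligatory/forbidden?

Neither

Premise 3 is O(revoke_charter → ¬freeze_account), but O(revoke_charter) is not derivable from the premises, so it does not yield O(¬freeze_account).
No premise or chain of K-axiom applications forces O(¬freeze_account), and none forces O(freeze_account). So ¬freeze_account is neither obligatory nor forbidden under these norms.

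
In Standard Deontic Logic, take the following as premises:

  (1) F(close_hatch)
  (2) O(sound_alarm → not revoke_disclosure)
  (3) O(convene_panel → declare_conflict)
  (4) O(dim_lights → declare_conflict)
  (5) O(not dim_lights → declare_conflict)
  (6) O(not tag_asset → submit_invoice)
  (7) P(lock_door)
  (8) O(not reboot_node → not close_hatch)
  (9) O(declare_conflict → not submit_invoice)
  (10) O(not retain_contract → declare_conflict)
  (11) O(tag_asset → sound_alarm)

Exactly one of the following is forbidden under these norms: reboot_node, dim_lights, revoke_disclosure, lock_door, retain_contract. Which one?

revoke_disclosure

Premises 5 and 4 cover both cases: O(not dim_lights → declare_conflict) and O(dim_lights → declare_conflict). Since not dim_lights ∨ dim_lights is a tautology, O(declare_conflict) follows.
Applying K to premise 9 (O(declare_conflict → not submit_invoice)) and O(declare_conflict) yields O(not submit_invoice).
Premise 6, O(not tag_asset → submit_invoice), contraposes to O(not submit_invoice → tag_asset); with O(not submit_invoice) we get O(tag_asset).
Applying K to premise 11 (O(tag_asset → sound_alarm)) and O(tag_asset) yields O(sound_alarm).
From O(sound_alarm) and premise 2, O(sound_alarm → not revoke_disclosure), we obtain O(not revoke_disclosure).
So O(not revoke_disclosure) holds, i.e. revoke_disclosure is forbidden. None of the other listed options is forbidden under the premises.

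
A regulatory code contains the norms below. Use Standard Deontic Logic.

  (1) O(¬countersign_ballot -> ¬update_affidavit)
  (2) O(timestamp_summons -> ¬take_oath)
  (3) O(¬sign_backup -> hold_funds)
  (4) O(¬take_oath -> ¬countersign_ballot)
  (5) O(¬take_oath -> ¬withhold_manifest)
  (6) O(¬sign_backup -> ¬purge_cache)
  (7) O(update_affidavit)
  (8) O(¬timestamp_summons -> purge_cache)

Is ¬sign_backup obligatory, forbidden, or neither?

From premise 7 we have O(update_affidavit).
Premise 1 is O(¬countersign_ballot -> ¬update_affidavit); contrapositively O(update_affidavit -> countersign_ballot). Since O(update_affidavit) holds, K gives O(countersign_ballot).
Premise 4, O(¬take_oath -> ¬countersign_ballot), contraposes to O(countersign_ballot -> take_oath); with O(countersign_ballot) we get O(take_oath).
The contrapositive of premise 2 (O(timestamp_summons -> ¬take_oath)) is O(take_oath -> ¬timestamp_summons), and O(take_oath) is already established, so O(¬timestamp_summons).
From O(¬timestamp_summons) and premise 8, O(¬timestamp_summons -> purge_cache), we obtain O(purge_cache).
Premise 6, O(¬sign_backup -> ¬purge_cache), contraposes to O(purge_cache -> sign_backup); with O(purge_cache) we get O(sign_backup).
Premises 3, 5 do not contribute to this derivation.
Thus O(sign_backup), which is F(¬sign_backup): ¬sign_backup is forbidden.

Forbidden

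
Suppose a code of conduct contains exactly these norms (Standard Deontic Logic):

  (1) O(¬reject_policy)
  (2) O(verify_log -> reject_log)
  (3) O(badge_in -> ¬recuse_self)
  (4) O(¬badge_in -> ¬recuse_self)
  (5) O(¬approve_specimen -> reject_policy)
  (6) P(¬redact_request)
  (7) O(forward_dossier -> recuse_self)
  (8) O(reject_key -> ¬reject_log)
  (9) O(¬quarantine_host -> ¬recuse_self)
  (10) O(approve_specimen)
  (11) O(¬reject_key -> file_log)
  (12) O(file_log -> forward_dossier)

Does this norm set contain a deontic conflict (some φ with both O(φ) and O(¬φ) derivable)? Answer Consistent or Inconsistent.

Premise 5 is O(¬approve_specimen -> reject_policy), but O(¬approve_specimen) is not derivable from the premises, so it does not yield O(reject_policy).
So O(reject_policy) is not derivable, and the apparent clash with O(¬reject_policy) does not arise.
A world satisfying every obligation exists (e.g. approve_specimen=true, badge_in=false, file_log=false, forward_dossier=false, quarantine_host=false, recuse_self=false, redact_request=false, reject_key=true, reject_log=false, reject_policy=false, verify_log=false); no atom is both obligatory and forbidden, so the set is consistent.

Consistent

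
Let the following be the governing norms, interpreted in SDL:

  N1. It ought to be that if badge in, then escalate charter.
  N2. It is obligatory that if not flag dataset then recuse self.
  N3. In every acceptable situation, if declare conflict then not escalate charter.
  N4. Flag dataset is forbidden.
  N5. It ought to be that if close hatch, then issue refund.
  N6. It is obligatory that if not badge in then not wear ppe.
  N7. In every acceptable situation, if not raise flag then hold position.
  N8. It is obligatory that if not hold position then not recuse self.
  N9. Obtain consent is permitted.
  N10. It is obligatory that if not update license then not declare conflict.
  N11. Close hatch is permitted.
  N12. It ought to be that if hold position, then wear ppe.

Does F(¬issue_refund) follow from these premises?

No

Premise 5 is O(close_hatch → issue_refund), but O(close_hatch) is not derivable from the premises (the permission P(close_hatch) asserts only ¬O(¬close_hatch), not O(close_hatch)), so it does not yield O(issue_refund).
No other premise forces O(issue_refund). An ideal world satisfying every premise can still have ¬issue_refund true, so F(¬issue_refund) is not derivable.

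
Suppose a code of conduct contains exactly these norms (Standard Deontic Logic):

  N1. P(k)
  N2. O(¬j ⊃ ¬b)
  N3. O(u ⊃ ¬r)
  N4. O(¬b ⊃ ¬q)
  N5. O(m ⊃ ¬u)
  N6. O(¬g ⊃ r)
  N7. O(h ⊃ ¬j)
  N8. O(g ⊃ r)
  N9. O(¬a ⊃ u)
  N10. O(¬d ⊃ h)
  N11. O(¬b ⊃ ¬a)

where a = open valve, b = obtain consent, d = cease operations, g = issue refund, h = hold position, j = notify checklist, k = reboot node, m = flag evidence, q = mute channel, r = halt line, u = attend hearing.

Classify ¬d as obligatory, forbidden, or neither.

Forbidden

By case analysis on g: premise 8 gives O(g ⊃ r) and premise 6 gives O(¬g ⊃ r), so O(r) either way.
Premise 3, O(u ⊃ ¬r), contraposes to O(r ⊃ ¬u); with O(r) we get O(¬u).
Premise 9, O(¬a ⊃ u), contraposes to O(¬u ⊃ a); with O(¬u) we get O(a).
The contrapositive of premise 11 (O(¬b ⊃ ¬a)) is O(a ⊃ b), and O(a) is already established, so O(b).
The contrapositive of premise 2 (O(¬j ⊃ ¬b)) is O(b ⊃ j), and O(b) is already established, so O(j).
The contrapositive of premise 7 (O(h ⊃ ¬j)) is O(j ⊃ ¬h), and O(j) is already established, so O(¬h).
Premise 10 is O(¬d ⊃ h); contrapositively O(¬h ⊃ d). Since O(¬h) holds, K gives O(d).
Premises 1, 4, 5 do not contribute to this derivation.
Thus O(d), which is F(¬d): ¬d is forbidden.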